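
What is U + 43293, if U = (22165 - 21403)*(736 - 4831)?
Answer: -3077097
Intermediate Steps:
U = -3120390 (U = 762*(-4095) = -3120390)
U + 43293 = -3120390 + 43293 = -3077097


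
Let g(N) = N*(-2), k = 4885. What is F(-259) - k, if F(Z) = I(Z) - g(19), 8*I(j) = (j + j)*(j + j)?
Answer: 57387/2 ≈ 28694.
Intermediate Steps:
g(N) = -2*N
I(j) = j**2/2 (I(j) = ((j + j)*(j + j))/8 = ((2*j)*(2*j))/8 = (4*j**2)/8 = j**2/2)
F(Z) = 38 + Z**2/2 (F(Z) = Z**2/2 - (-2)*19 = Z**2/2 - 1*(-38) = Z**2/2 + 38 = 38 + Z**2/2)
F(-259) - k = (38 + (1/2)*(-259)**2) - 1*4885 = (38 + (1/2)*67081) - 4885 = (38 + 67081/2) - 4885 = 67157/2 - 4885 = 57387/2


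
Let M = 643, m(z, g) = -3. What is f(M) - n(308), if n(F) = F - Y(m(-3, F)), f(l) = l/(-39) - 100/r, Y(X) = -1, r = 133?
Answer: -1692202/5187 ≈ -326.24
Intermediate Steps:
f(l) = -100/133 - l/39 (f(l) = l/(-39) - 100/133 = l*(-1/39) - 100*1/133 = -l/39 - 100/133 = -100/133 - l/39)
n(F) = 1 + F (n(F) = F - 1*(-1) = F + 1 = 1 + F)
f(M) - n(308) = (-100/133 - 1/39*643) - (1 + 308) = (-100/133 - 643/39) - 1*309 = -89419/5187 - 309 = -1692202/5187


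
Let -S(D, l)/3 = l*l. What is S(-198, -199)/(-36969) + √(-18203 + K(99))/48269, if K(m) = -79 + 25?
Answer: 39601/12323 + I*√18257/48269 ≈ 3.2136 + 0.0027993*I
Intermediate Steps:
S(D, l) = -3*l² (S(D, l) = -3*l*l = -3*l²)
K(m) = -54
S(-198, -199)/(-36969) + √(-18203 + K(99))/48269 = -3*(-199)²/(-36969) + √(-18203 - 54)/48269 = -3*39601*(-1/36969) + √(-18257)*(1/48269) = -118803*(-1/36969) + (I*√18257)*(1/48269) = 39601/12323 + I*√18257/48269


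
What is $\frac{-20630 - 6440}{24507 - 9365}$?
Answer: $- \frac{13535}{7571} \approx -1.7877$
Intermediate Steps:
$\frac{-20630 - 6440}{24507 - 9365} = - \frac{27070}{15142} = \left(-27070\right) \frac{1}{15142} = - \frac{13535}{7571}$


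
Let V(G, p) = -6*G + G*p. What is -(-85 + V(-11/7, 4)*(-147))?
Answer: 547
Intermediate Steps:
-(-85 + V(-11/7, 4)*(-147)) = -(-85 + ((-11/7)*(-6 + 4))*(-147)) = -(-85 + (-11*⅐*(-2))*(-147)) = -(-85 - 11/7*(-2)*(-147)) = -(-85 + (22/7)*(-147)) = -(-85 - 462) = -1*(-547) = 547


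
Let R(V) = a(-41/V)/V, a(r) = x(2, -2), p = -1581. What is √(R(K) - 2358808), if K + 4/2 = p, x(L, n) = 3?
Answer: I*√5910911025061/1583 ≈ 1535.8*I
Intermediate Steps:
K = -1583 (K = -2 - 1581 = -1583)
a(r) = 3
R(V) = 3/V
√(R(K) - 2358808) = √(3/(-1583) - 2358808) = √(3*(-1/1583) - 2358808) = √(-3/1583 - 2358808) = √(-3733993067/1583) = I*√5910911025061/1583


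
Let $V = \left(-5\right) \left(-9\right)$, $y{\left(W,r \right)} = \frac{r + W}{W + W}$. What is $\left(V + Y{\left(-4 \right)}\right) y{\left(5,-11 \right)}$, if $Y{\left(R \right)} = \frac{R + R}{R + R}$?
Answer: $- \frac{138}{5} \approx -27.6$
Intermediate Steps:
$y{\left(W,r \right)} = \frac{W + r}{2 W}$
$Y{\left(R \right)} = 1$ ($Y{\left(R \right)} = \frac{2 R}{2 R} = 2 R \frac{1}{2 R} = 1$)
$V = 45$
$\left(V + Y{\left(-4 \right)}\right) y{\left(5,-11 \right)} = \left(45 + 1\right) \frac{5 - 11}{2 \cdot 5} = 46 \cdot \frac{1}{2} \cdot \frac{1}{5} \left(-6\right) = 46 \left(- \frac{3}{5}\right) = - \frac{138}{5}$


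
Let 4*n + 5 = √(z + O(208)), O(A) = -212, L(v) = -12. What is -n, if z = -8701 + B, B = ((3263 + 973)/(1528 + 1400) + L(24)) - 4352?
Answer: 5/4 - 3*I*√21954815/488 ≈ 1.25 - 28.805*I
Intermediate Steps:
B = -1064463/244 (B = ((3263 + 973)/(1528 + 1400) - 12) - 4352 = (4236/2928 - 12) - 4352 = (4236*(1/2928) - 12) - 4352 = (353/244 - 12) - 4352 = -2575/244 - 4352 = -1064463/244 ≈ -4362.6)
z = -3187507/244 (z = -8701 - 1064463/244 = -3187507/244 ≈ -13064.)
n = -5/4 + 3*I*√21954815/488 (n = -5/4 + √(-3187507/244 - 212)/4 = -5/4 + √(-3239235/244)/4 = -5/4 + (3*I*√21954815/122)/4 = -5/4 + 3*I*√21954815/488 ≈ -1.25 + 28.805*I)
-n = -(-5/4 + 3*I*√21954815/488) = 5/4 - 3*I*√21954815/488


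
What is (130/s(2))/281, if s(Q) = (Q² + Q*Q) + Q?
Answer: 13/281 ≈ 0.046263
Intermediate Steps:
s(Q) = Q + 2*Q² (s(Q) = (Q² + Q²) + Q = 2*Q² + Q = Q + 2*Q²)
(130/s(2))/281 = (130/((2*(1 + 2*2))))/281 = (130/((2*(1 + 4))))*(1/281) = (130/((2*5)))*(1/281) = (130/10)*(1/281) = (130*(⅒))*(1/281) = 13*(1/281) = 13/281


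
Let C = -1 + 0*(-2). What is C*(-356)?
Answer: 356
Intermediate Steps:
C = -1 (C = -1 + 0 = -1)
C*(-356) = -1*(-356) = 356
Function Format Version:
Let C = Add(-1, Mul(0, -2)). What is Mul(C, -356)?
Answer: 356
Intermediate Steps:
C = -1 (C = Add(-1, 0) = -1)
Mul(C, -356) = Mul(-1, -356) = 356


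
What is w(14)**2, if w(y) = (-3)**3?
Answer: 729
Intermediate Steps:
w(y) = -27
w(14)**2 = (-27)**2 = 729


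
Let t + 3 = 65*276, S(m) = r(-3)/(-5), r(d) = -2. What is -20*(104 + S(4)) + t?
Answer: 15849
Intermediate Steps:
S(m) = ⅖ (S(m) = -2/(-5) = -2*(-⅕) = ⅖)
t = 17937 (t = -3 + 65*276 = -3 + 17940 = 17937)
-20*(104 + S(4)) + t = -20*(104 + ⅖) + 17937 = -20*522/5 + 17937 = -2088 + 17937 = 15849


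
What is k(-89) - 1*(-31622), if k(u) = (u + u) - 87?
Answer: 31357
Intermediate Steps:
k(u) = -87 + 2*u (k(u) = 2*u - 87 = -87 + 2*u)
k(-89) - 1*(-31622) = (-87 + 2*(-89)) - 1*(-31622) = (-87 - 178) + 31622 = -265 + 31622 = 31357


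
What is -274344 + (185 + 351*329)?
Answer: -158680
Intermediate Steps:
-274344 + (185 + 351*329) = -274344 + (185 + 115479) = -274344 + 115664 = -158680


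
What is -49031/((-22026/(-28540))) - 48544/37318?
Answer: -13055454059366/205491567 ≈ -63533.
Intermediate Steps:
-49031/((-22026/(-28540))) - 48544/37318 = -49031/((-22026*(-1/28540))) - 48544*1/37318 = -49031/11013/14270 - 24272/18659 = -49031*14270/11013 - 24272/18659 = -699672370/11013 - 24272/18659 = -13055454059366/205491567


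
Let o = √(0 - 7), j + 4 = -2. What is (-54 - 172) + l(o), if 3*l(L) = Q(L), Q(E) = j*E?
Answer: -226 - 2*I*√7 ≈ -226.0 - 5.2915*I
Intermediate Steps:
j = -6 (j = -4 - 2 = -6)
Q(E) = -6*E
o = I*√7 (o = √(-7) = I*√7 ≈ 2.6458*I)
l(L) = -2*L (l(L) = (-6*L)/3 = -2*L)
(-54 - 172) + l(o) = (-54 - 172) - 2*I*√7 = -226 - 2*I*√7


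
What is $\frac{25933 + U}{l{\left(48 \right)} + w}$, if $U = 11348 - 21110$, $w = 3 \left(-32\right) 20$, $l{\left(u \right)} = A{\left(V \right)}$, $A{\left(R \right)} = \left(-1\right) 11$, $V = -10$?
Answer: $- \frac{16171}{1931} \approx -8.3744$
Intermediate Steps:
$A{\left(R \right)} = -11$
$l{\left(u \right)} = -11$
$w = -1920$ ($w = \left(-96\right) 20 = -1920$)
$U = -9762$ ($U = 11348 - 21110 = -9762$)
$\frac{25933 + U}{l{\left(48 \right)} + w} = \frac{25933 - 9762}{-11 - 1920} = \frac{16171}{-1931} = 16171 \left(- \frac{1}{1931}\right) = - \frac{16171}{1931}$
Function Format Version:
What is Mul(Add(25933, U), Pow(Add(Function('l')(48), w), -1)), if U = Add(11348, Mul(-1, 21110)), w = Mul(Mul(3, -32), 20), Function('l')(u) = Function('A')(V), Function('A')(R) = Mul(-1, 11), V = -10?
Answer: Rational(-16171, 1931) ≈ -8.3744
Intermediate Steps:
Function('A')(R) = -11
Function('l')(u) = -11
w = -1920 (w = Mul(-96, 20) = -1920)
U = -9762 (U = Add(11348, -21110) = -9762)
Mul(Add(25933, U), Pow(Add(Function('l')(48), w), -1)) = Mul(Add(25933, -9762), Pow(Add(-11, -1920), -1)) = Mul(16171, Pow(-1931, -1)) = Mul(16171, Rational(-1, 1931)) = Rational(-16171, 1931)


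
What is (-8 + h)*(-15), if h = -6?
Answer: 210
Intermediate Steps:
(-8 + h)*(-15) = (-8 - 6)*(-15) = -14*(-15) = 210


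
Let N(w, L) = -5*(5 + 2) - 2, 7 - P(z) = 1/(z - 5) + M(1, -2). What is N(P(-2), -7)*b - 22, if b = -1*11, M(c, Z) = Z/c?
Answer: 385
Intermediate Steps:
b = -11
P(z) = 9 - 1/(-5 + z) (P(z) = 7 - (1/(z - 5) - 2/1) = 7 - (1/(-5 + z) - 2*1) = 7 - (1/(-5 + z) - 2) = 7 - (-2 + 1/(-5 + z)) = 7 + (2 - 1/(-5 + z)) = 9 - 1/(-5 + z))
N(w, L) = -37 (N(w, L) = -5*7 - 2 = -35 - 2 = -37)
N(P(-2), -7)*b - 22 = -37*(-11) - 22 = 407 - 22 = 385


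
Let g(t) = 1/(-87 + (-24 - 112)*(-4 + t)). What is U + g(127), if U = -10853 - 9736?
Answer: -346204036/16815 ≈ -20589.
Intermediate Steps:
g(t) = 1/(457 - 136*t) (g(t) = 1/(-87 - 136*(-4 + t)) = 1/(-87 + (544 - 136*t)) = 1/(457 - 136*t))
U = -20589
U + g(127) = -20589 - 1/(-457 + 136*127) = -20589 - 1/(-457 + 17272) = -20589 - 1/16815 = -346204036/16815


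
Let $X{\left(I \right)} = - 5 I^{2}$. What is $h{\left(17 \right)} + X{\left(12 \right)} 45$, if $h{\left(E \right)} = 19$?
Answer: $-32381$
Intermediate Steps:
$h{\left(17 \right)} + X{\left(12 \right)} 45 = 19 + - 5 \cdot 12^{2} \cdot 45 = 19 + \left(-5\right) 144 \cdot 45 = 19 - 32400 = -32381$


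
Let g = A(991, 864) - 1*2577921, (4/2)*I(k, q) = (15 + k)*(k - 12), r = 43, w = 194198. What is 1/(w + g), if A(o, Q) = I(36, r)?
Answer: -1/2383111 ≈ -4.1962e-7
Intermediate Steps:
I(k, q) = (-12 + k)*(15 + k)/2 (I(k, q) = ((15 + k)*(k - 12))/2 = ((15 + k)*(-12 + k))/2 = ((-12 + k)*(15 + k))/2 = (-12 + k)*(15 + k)/2)
A(o, Q) = 612 (A(o, Q) = -90 + (1/2)*36**2 + (3/2)*36 = -90 + (1/2)*1296 + 54 = -90 + 648 + 54 = 612)
g = -2577309 (g = 612 - 1*2577921 = 612 - 2577921 = -2577309)
1/(w + g) = 1/(194198 - 2577309) = 1/(-2383111) = -1/2383111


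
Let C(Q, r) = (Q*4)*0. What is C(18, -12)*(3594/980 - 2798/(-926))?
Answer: 0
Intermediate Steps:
C(Q, r) = 0 (C(Q, r) = (4*Q)*0 = 0)
C(18, -12)*(3594/980 - 2798/(-926)) = 0*(3594/980 - 2798/(-926)) = 0*(3594*(1/980) - 2798*(-1/926)) = 0*(1797/490 + 1399/463) = 0*(1517521/226870) = 0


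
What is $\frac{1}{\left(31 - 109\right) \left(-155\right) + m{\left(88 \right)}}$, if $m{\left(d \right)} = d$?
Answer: $\frac{1}{12178} \approx 8.2115 \cdot 10^{-5}$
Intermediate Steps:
$\frac{1}{\left(31 - 109\right) \left(-155\right) + m{\left(88 \right)}} = \frac{1}{\left(31 - 109\right) \left(-155\right) + 88} = \frac{1}{\left(-78\right) \left(-155\right) + 88} = \frac{1}{12090 + 88} = \frac{1}{12178}$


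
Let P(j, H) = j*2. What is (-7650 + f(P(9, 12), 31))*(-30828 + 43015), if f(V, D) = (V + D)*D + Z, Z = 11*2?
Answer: -74450383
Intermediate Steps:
Z = 22
P(j, H) = 2*j
f(V, D) = 22 + D*(D + V) (f(V, D) = (V + D)*D + 22 = (D + V)*D + 22 = D*(D + V) + 22 = 22 + D*(D + V))
(-7650 + f(P(9, 12), 31))*(-30828 + 43015) = (-7650 + (22 + 31² + 31*(2*9)))*(-30828 + 43015) = (-7650 + (22 + 961 + 31*18))*12187 = (-7650 + (22 + 961 + 558))*12187 = (-7650 + 1541)*12187 = -6109*12187 = -74450383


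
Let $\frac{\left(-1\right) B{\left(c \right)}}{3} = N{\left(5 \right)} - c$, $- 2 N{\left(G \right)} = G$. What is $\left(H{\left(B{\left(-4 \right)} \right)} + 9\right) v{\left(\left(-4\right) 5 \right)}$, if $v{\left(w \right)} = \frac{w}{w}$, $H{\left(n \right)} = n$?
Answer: $\frac{9}{2} \approx 4.5$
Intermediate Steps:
$N{\left(G \right)} = - \frac{G}{2}$
$B{\left(c \right)} = \frac{15}{2} + 3 c$ ($B{\left(c \right)} = - 3 \left(\left(- \frac{1}{2}\right) 5 - c\right) = - 3 \left(- \frac{5}{2} - c\right) = \frac{15}{2} + 3 c$)
$v{\left(w \right)} = 1$
$\left(H{\left(B{\left(-4 \right)} \right)} + 9\right) v{\left(\left(-4\right) 5 \right)} = \left(\left(\frac{15}{2} + 3 \left(-4\right)\right) + 9\right) 1 = \left(\left(\frac{15}{2} - 12\right) + 9\right) 1 = \left(- \frac{9}{2} + 9\right) 1 = \frac{9}{2} \cdot 1 = \frac{9}{2}$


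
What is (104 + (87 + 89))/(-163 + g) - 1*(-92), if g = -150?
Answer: 28516/313 ≈ 91.105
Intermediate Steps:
(104 + (87 + 89))/(-163 + g) - 1*(-92) = (104 + (87 + 89))/(-163 - 150) - 1*(-92) = (104 + 176)/(-313) + 92 = 280*(-1/313) + 92 = -280/313 + 92 = 28516/313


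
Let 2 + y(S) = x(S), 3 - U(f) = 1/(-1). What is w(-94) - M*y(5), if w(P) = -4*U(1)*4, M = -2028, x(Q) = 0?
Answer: -4120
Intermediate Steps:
U(f) = 4 (U(f) = 3 - 1/(-1) = 3 - 1*(-1) = 3 + 1 = 4)
y(S) = -2 (y(S) = -2 + 0 = -2)
w(P) = -64 (w(P) = -4*4*4 = -16*4 = -64)
w(-94) - M*y(5) = -64 - (-2028)*(-2) = -64 - 1*4056 = -64 - 4056 = -4120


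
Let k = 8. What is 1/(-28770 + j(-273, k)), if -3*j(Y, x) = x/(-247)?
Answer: -741/21318562 ≈ -3.4758e-5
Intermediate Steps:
j(Y, x) = x/741 (j(Y, x) = -x/(3*(-247)) = -x*(-1)/(3*247) = -(-1)*x/741 = x/741)
1/(-28770 + j(-273, k)) = 1/(-28770 + (1/741)*8) = 1/(-28770 + 8/741) = 1/(-21318562/741) = -741/21318562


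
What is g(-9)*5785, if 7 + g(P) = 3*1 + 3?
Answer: -5785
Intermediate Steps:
g(P) = -1 (g(P) = -7 + (3*1 + 3) = -7 + (3 + 3) = -7 + 6 = -1)
g(-9)*5785 = -1*5785 = -5785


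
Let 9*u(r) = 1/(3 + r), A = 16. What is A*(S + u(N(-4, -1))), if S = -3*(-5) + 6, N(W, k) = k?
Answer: 3032/9 ≈ 336.89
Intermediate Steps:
u(r) = 1/(9*(3 + r))
S = 21 (S = 15 + 6 = 21)
A*(S + u(N(-4, -1))) = 16*(21 + 1/(9*(3 - 1))) = 16*(21 + (1/9)/2) = 16*(21 + (1/9)*(1/2)) = 16*(21 + 1/18) = 16*(379/18) = 3032/9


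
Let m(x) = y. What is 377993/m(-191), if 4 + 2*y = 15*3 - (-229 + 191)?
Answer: 755986/79 ≈ 9569.4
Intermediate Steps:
y = 79/2 (y = -2 + (15*3 - (-229 + 191))/2 = -2 + (45 - 1*(-38))/2 = -2 + (45 + 38)/2 = -2 + (1/2)*83 = -2 + 83/2 = 79/2 ≈ 39.500)
m(x) = 79/2
377993/m(-191) = 377993/(79/2) = 377993*(2/79) = 755986/79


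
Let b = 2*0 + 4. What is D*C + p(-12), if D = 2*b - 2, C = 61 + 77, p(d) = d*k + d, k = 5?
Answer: 756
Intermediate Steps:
b = 4 (b = 0 + 4 = 4)
p(d) = 6*d (p(d) = d*5 + d = 5*d + d = 6*d)
C = 138
D = 6 (D = 2*4 - 2 = 8 - 2 = 6)
D*C + p(-12) = 6*138 + 6*(-12) = 828 - 72 = 756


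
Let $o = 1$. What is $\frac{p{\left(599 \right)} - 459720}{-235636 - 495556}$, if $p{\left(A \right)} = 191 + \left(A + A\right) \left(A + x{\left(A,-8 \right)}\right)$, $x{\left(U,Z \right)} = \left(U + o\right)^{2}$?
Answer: $- \frac{431538073}{731192} \approx -590.18$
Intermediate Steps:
$x{\left(U,Z \right)} = \left(1 + U\right)^{2}$ ($x{\left(U,Z \right)} = \left(U + 1\right)^{2} = \left(1 + U\right)^{2}$)
$p{\left(A \right)} = 191 + 2 A \left(A + \left(1 + A\right)^{2}\right)$ ($p{\left(A \right)} = 191 + \left(A + A\right) \left(A + \left(1 + A\right)^{2}\right) = 191 + 2 A \left(A + \left(1 + A\right)^{2}\right)$)
$\frac{p{\left(599 \right)} - 459720}{-235636 - 495556} = \frac{\left(191 + 2 \cdot 599^{2} + 2 \cdot 599 \left(1 + 599\right)^{2}\right) - 459720}{-235636 - 495556} = \frac{\left(191 + 2 \cdot 358801 + 2 \cdot 599 \cdot 600^{2}\right) - 459720}{-731192} = \left(\left(191 + 717602 + 2 \cdot 599 \cdot 360000\right) - 459720\right) \left(- \frac{1}{731192}\right) = \left(\left(191 + 717602 + 431280000\right) - 459720\right) \left(- \frac{1}{731192}\right) = \left(431997793 - 459720\right) \left(- \frac{1}{731192}\right) = 431538073 \left(- \frac{1}{731192}\right) = - \frac{431538073}{731192}$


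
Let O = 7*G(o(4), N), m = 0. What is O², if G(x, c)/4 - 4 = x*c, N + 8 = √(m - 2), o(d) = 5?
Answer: 976864 - 282240*I*√2 ≈ 9.7686e+5 - 3.9915e+5*I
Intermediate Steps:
N = -8 + I*√2 (N = -8 + √(0 - 2) = -8 + √(-2) = -8 + I*√2 ≈ -8.0 + 1.4142*I)
G(x, c) = 16 + 4*c*x (G(x, c) = 16 + 4*(x*c) = 16 + 4*(c*x) = 16 + 4*c*x)
O = -1008 + 140*I*√2 (O = 7*(16 + 4*(-8 + I*√2)*5) = 7*(16 + (-160 + 20*I*√2)) = 7*(-144 + 20*I*√2) = -1008 + 140*I*√2 ≈ -1008.0 + 197.99*I)
O² = (-1008 + 140*I*√2)²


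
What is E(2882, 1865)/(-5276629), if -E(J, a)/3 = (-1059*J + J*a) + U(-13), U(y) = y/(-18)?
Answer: 41812069/31659774 ≈ 1.3207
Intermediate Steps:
U(y) = -y/18 (U(y) = y*(-1/18) = -y/18)
E(J, a) = -13/6 + 3177*J - 3*J*a (E(J, a) = -3*((-1059*J + J*a) - 1/18*(-13)) = -3*((-1059*J + J*a) + 13/18) = -3*(13/18 - 1059*J + J*a) = -13/6 + 3177*J - 3*J*a)
E(2882, 1865)/(-5276629) = (-13/6 + 3177*2882 - 3*2882*1865)/(-5276629) = (-13/6 + 9156114 - 16124790)*(-1/5276629) = -41812069/6*(-1/5276629) = 41812069/31659774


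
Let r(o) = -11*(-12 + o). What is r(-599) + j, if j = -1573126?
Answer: -1566405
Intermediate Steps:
r(o) = 132 - 11*o
r(-599) + j = (132 - 11*(-599)) - 1573126 = (132 + 6589) - 1573126 = 6721 - 1573126 = -1566405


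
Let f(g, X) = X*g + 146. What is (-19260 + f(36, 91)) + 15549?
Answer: -289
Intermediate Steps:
f(g, X) = 146 + X*g
(-19260 + f(36, 91)) + 15549 = (-19260 + (146 + 91*36)) + 15549 = (-19260 + (146 + 3276)) + 15549 = (-19260 + 3422) + 15549 = -15838 + 15549 = -289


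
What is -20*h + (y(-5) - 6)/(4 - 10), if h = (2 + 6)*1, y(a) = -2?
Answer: -476/3 ≈ -158.67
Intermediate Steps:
h = 8 (h = 8*1 = 8)
-20*h + (y(-5) - 6)/(4 - 10) = -20*8 + (-2 - 6)/(4 - 10) = -160 - 8/(-6) = -160 - 8*(-1/6) = -160 + 4/3 = -476/3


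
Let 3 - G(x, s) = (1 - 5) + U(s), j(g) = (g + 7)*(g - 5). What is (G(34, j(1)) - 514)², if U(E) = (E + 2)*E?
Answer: 2152089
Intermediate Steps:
U(E) = E*(2 + E) (U(E) = (2 + E)*E = E*(2 + E))
j(g) = (-5 + g)*(7 + g) (j(g) = (7 + g)*(-5 + g) = (-5 + g)*(7 + g))
G(x, s) = 7 - s*(2 + s) (G(x, s) = 3 - ((1 - 5) + s*(2 + s)) = 3 - (-4 + s*(2 + s)) = 3 + (4 - s*(2 + s)) = 7 - s*(2 + s))
(G(34, j(1)) - 514)² = ((7 - (-35 + 1² + 2*1)*(2 + (-35 + 1² + 2*1))) - 514)² = ((7 - (-35 + 1 + 2)*(2 + (-35 + 1 + 2))) - 514)² = ((7 - 1*(-32)*(2 - 32)) - 514)² = ((7 - 1*(-32)*(-30)) - 514)² = ((7 - 960) - 514)² = (-953 - 514)² = (-1467)² = 2152089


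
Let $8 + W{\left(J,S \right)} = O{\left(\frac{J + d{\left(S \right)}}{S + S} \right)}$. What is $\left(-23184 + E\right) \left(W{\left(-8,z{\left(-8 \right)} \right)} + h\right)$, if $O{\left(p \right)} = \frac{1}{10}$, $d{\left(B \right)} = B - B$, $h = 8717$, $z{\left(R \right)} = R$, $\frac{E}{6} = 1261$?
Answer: $- \frac{680093619}{5} \approx -1.3602 \cdot 10^{8}$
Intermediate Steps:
$E = 7566$ ($E = 6 \cdot 1261 = 7566$)
$d{\left(B \right)} = 0$
$O{\left(p \right)} = \frac{1}{10}$
$W{\left(J,S \right)} = - \frac{79}{10}$ ($W{\left(J,S \right)} = -8 + \frac{1}{10} = - \frac{79}{10}$)
$\left(-23184 + E\right) \left(W{\left(-8,z{\left(-8 \right)} \right)} + h\right) = \left(-23184 + 7566\right) \left(- \frac{79}{10} + 8717\right) = \left(-15618\right) \frac{87091}{10} = - \frac{680093619}{5}$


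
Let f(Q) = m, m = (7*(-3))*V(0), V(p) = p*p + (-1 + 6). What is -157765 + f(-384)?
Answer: -157870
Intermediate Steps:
V(p) = 5 + p² (V(p) = p² + 5 = 5 + p²)
m = -105 (m = (7*(-3))*(5 + 0²) = -21*(5 + 0) = -21*5 = -105)
f(Q) = -105
-157765 + f(-384) = -157765 - 105 = -157870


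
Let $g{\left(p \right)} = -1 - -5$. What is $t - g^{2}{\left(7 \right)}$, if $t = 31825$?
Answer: $31809$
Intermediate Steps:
$g{\left(p \right)} = 4$ ($g{\left(p \right)} = -1 + 5 = 4$)
$t - g^{2}{\left(7 \right)} = 31825 - 4^{2} = 31825 - 16 = 31809$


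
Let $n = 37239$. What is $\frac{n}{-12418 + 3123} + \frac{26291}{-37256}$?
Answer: $- \frac{1631751029}{346294520} \approx -4.712$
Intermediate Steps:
$\frac{n}{-12418 + 3123} + \frac{26291}{-37256} = \frac{37239}{-12418 + 3123} + \frac{26291}{-37256} = \frac{37239}{-9295} + 26291 \left(- \frac{1}{37256}\right) = 37239 \left(- \frac{1}{9295}\right) - \frac{26291}{37256} = - \frac{37239}{9295} - \frac{26291}{37256} = - \frac{1631751029}{346294520}$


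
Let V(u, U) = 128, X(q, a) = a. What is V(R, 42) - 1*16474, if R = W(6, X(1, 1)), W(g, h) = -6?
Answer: -16346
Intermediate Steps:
R = -6
V(R, 42) - 1*16474 = 128 - 1*16474 = 128 - 16474 = -16346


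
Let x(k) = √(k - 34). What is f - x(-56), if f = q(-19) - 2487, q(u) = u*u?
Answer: -2126 - 3*I*√10 ≈ -2126.0 - 9.4868*I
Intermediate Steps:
q(u) = u²
x(k) = √(-34 + k)
f = -2126 (f = (-19)² - 2487 = 361 - 2487 = -2126)
f - x(-56) = -2126 - √(-34 - 56) = -2126 - √(-90) = -2126 - 3*I*√10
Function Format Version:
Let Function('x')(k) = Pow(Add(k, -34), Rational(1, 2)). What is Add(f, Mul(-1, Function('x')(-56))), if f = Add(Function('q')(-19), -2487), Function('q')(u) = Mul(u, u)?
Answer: Add(-2126, Mul(-3, I, Pow(10, Rational(1, 2)))) ≈ Add(-2126.0, Mul(-9.4868, I))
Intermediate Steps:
Function('q')(u) = Pow(u, 2)
Function('x')(k) = Pow(Add(-34, k), Rational(1, 2))
f = -2126 (f = Add(Pow(-19, 2), -2487) = Add(361, -2487) = -2126)
Add(f, Mul(-1, Function('x')(-56))) = Add(-2126, Mul(-1, Pow(Add(-34, -56), Rational(1, 2)))) = Add(-2126, Mul(-1, Pow(-90, Rational(1, 2)))) = Add(-2126, Mul(-1, Mul(3, I, Pow(10, Rational(1, 2))))) = Add(-2126, Mul(-3, I, Pow(10, Rational(1, 2))))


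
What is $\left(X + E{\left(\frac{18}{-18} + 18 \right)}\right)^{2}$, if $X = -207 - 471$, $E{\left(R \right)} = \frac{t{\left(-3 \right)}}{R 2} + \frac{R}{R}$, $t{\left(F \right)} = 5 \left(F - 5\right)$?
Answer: $\frac{132917841}{289} \approx 4.5992 \cdot 10^{5}$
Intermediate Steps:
$t{\left(F \right)} = -25 + 5 F$ ($t{\left(F \right)} = 5 \left(-5 + F\right) = -25 + 5 F$)
$E{\left(R \right)} = 1 - \frac{20}{R}$ ($E{\left(R \right)} = \frac{-25 + 5 \left(-3\right)}{R 2} + \frac{R}{R} = \frac{-25 - 15}{2 R} + 1 = - 40 \frac{1}{2 R} + 1 = - \frac{20}{R} + 1 = 1 - \frac{20}{R}$)
$X = -678$ ($X = -207 - 471 = -678$)
$\left(X + E{\left(\frac{18}{-18} + 18 \right)}\right)^{2} = \left(-678 + \frac{-20 + \left(\frac{18}{-18} + 18\right)}{\frac{18}{-18} + 18}\right)^{2} = \left(-678 + \frac{-20 + \left(18 \left(- \frac{1}{18}\right) + 18\right)}{18 \left(- \frac{1}{18}\right) + 18}\right)^{2} = \left(-678 + \frac{-20 + \left(-1 + 18\right)}{-1 + 18}\right)^{2} = \left(-678 + \frac{-20 + 17}{17}\right)^{2} = \left(-678 + \frac{1}{17} \left(-3\right)\right)^{2} = \left(-678 - \frac{3}{17}\right)^{2} = \left(- \frac{11529}{17}\right)^{2} = \frac{132917841}{289}$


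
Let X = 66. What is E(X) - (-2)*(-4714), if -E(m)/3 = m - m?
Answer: -9428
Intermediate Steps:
E(m) = 0 (E(m) = -3*(m - m) = -3*0 = 0)
E(X) - (-2)*(-4714) = 0 - (-2)*(-4714) = 0 - 1*9428 = 0 - 9428 = -9428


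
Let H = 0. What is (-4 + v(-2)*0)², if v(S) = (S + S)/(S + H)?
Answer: 16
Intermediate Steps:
v(S) = 2 (v(S) = (S + S)/(S + 0) = (2*S)/S = 2)
(-4 + v(-2)*0)² = (-4 + 2*0)² = (-4 + 0)² = (-4)² = 16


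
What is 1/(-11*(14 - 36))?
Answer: 1/242 ≈ 0.0041322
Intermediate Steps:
1/(-11*(14 - 36)) = 1/(-11*(-22)) = 1/242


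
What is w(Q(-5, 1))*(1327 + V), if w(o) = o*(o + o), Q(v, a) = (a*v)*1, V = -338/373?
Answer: 24731650/373 ≈ 66305.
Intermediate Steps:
V = -338/373 (V = -338*1/373 = -338/373 ≈ -0.90617)
Q(v, a) = a*v
w(o) = 2*o² (w(o) = o*(2*o) = 2*o²)
w(Q(-5, 1))*(1327 + V) = (2*(1*(-5))²)*(1327 - 338/373) = (2*(-5)²)*(494633/373) = (2*25)*(494633/373) = 50*(494633/373) = 24731650/373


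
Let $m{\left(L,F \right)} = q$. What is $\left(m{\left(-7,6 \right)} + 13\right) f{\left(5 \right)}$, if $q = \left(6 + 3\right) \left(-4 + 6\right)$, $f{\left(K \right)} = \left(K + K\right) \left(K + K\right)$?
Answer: $3100$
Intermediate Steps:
$f{\left(K \right)} = 4 K^{2}$ ($f{\left(K \right)} = 2 K 2 K = 4 K^{2}$)
$q = 18$ ($q = 9 \cdot 2 = 18$)
$m{\left(L,F \right)} = 18$
$\left(m{\left(-7,6 \right)} + 13\right) f{\left(5 \right)} = \left(18 + 13\right) 4 \cdot 5^{2} = 31 \cdot 4 \cdot 25 = 31 \cdot 100 = 3100$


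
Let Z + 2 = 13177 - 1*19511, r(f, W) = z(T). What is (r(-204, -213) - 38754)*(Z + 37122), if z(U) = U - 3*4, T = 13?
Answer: -1193049858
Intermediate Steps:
z(U) = -12 + U (z(U) = U - 12 = -12 + U)
r(f, W) = 1 (r(f, W) = -12 + 13 = 1)
Z = -6336 (Z = -2 + (13177 - 1*19511) = -2 + (13177 - 19511) = -2 - 6334 = -6336)
(r(-204, -213) - 38754)*(Z + 37122) = (1 - 38754)*(-6336 + 37122) = -38753*30786 = -1193049858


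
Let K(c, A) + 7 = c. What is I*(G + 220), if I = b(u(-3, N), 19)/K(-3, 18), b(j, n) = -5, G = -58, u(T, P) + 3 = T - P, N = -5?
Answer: 81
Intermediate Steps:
K(c, A) = -7 + c
u(T, P) = -3 + T - P (u(T, P) = -3 + (T - P) = -3 + T - P)
I = ½ (I = -5/(-7 - 3) = -5/(-10) = -5*(-⅒) = ½ ≈ 0.50000)
I*(G + 220) = (-58 + 220)/2 = (½)*162 = 81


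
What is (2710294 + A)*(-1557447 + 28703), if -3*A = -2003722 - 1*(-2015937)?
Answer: -12411363464248/3 ≈ -4.1371e+12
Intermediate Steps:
A = -12215/3 (A = -(-2003722 - 1*(-2015937))/3 = -(-2003722 + 2015937)/3 = -1/3*12215 = -12215/3 ≈ -4071.7)
(2710294 + A)*(-1557447 + 28703) = (2710294 - 12215/3)*(-1557447 + 28703) = (8118667/3)*(-1528744) = -12411363464248/3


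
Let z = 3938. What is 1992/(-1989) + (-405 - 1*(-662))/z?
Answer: -2444441/2610894 ≈ -0.93625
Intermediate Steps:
1992/(-1989) + (-405 - 1*(-662))/z = 1992/(-1989) + (-405 - 1*(-662))/3938 = 1992*(-1/1989) + (-405 + 662)*(1/3938) = -664/663 + 257*(1/3938) = -664/663 + 257/3938 = -2444441/2610894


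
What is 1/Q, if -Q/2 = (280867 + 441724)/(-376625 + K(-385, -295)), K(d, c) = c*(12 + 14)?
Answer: 384295/1445182 ≈ 0.26591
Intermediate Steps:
K(d, c) = 26*c (K(d, c) = c*26 = 26*c)
Q = 1445182/384295 (Q = -2*(280867 + 441724)/(-376625 + 26*(-295)) = -1445182/(-376625 - 7670) = -1445182/(-384295) = -1445182*(-1)/384295 = -2*(-722591/384295) = 1445182/384295 ≈ 3.7606)
1/Q = 1/(1445182/384295) = 384295/1445182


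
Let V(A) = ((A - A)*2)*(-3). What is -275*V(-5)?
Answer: 0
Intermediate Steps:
V(A) = 0 (V(A) = (0*2)*(-3) = 0*(-3) = 0)
-275*V(-5) = -275*0 = 0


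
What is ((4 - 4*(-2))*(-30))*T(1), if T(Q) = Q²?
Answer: -360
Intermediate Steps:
((4 - 4*(-2))*(-30))*T(1) = ((4 - 4*(-2))*(-30))*1² = ((4 + 8)*(-30))*1 = (12*(-30))*1 = -360*1 = -360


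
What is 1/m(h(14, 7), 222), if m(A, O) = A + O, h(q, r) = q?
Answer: 1/236 ≈ 0.0042373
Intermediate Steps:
1/m(h(14, 7), 222) = 1/(14 + 222) = 1/236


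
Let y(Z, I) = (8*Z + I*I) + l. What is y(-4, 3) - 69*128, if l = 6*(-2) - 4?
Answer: -8871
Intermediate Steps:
l = -16 (l = -12 - 4 = -16)
y(Z, I) = -16 + I² + 8*Z (y(Z, I) = (8*Z + I*I) - 16 = (8*Z + I²) - 16 = (I² + 8*Z) - 16 = -16 + I² + 8*Z)
y(-4, 3) - 69*128 = (-16 + 3² + 8*(-4)) - 69*128 = (-16 + 9 - 32) - 8832 = -39 - 8832 = -8871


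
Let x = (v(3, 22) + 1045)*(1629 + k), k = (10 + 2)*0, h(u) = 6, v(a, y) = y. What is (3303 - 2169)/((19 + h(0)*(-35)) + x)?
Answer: 567/868976 ≈ 0.00065249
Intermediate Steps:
k = 0 (k = 12*0 = 0)
x = 1738143 (x = (22 + 1045)*(1629 + 0) = 1067*1629 = 1738143)
(3303 - 2169)/((19 + h(0)*(-35)) + x) = (3303 - 2169)/((19 + 6*(-35)) + 1738143) = 1134/((19 - 210) + 1738143) = 1134/(-191 + 1738143) = 1134/1737952 = 1134*(1/1737952) = 567/868976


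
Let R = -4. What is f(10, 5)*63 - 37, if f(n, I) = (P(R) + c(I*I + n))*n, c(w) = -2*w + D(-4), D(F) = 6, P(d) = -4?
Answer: -42877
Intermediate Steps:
c(w) = 6 - 2*w (c(w) = -2*w + 6 = 6 - 2*w)
f(n, I) = n*(2 - 2*n - 2*I²) (f(n, I) = (-4 + (6 - 2*(I*I + n)))*n = (-4 + (6 - 2*(I² + n)))*n = (-4 + (6 - 2*(n + I²)))*n = (-4 + (6 + (-2*n - 2*I²)))*n = (-4 + (6 - 2*n - 2*I²))*n = (2 - 2*n - 2*I²)*n = n*(2 - 2*n - 2*I²))
f(10, 5)*63 - 37 = (2*10*(1 - 1*10 - 1*5²))*63 - 37 = (2*10*(1 - 10 - 1*25))*63 - 37 = (2*10*(1 - 10 - 25))*63 - 37 = (2*10*(-34))*63 - 37 = -680*63 - 37 = -42840 - 37 = -42877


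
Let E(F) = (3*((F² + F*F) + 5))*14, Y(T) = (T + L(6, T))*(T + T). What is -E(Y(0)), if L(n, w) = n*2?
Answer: -210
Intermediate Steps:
L(n, w) = 2*n
Y(T) = 2*T*(12 + T) (Y(T) = (T + 2*6)*(T + T) = (T + 12)*(2*T) = (12 + T)*(2*T) = 2*T*(12 + T))
E(F) = 210 + 84*F² (E(F) = (3*((F² + F²) + 5))*14 = (3*(2*F² + 5))*14 = (3*(5 + 2*F²))*14 = (15 + 6*F²)*14 = 210 + 84*F²)
-E(Y(0)) = -(210 + 84*(2*0*(12 + 0))²) = -(210 + 84*(2*0*12)²) = -(210 + 84*0²) = -(210 + 84*0) = -(210 + 0) = -1*210 = -210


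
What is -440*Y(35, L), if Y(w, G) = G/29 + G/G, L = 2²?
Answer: -14520/29 ≈ -500.69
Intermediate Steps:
L = 4
Y(w, G) = 1 + G/29 (Y(w, G) = G*(1/29) + 1 = G/29 + 1 = 1 + G/29)
-440*Y(35, L) = -440*(1 + (1/29)*4) = -440*(1 + 4/29) = -440*33/29 = -14520/29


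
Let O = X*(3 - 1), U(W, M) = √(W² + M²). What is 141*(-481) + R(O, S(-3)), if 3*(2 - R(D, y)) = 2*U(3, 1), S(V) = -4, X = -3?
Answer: -67819 - 2*√10/3 ≈ -67821.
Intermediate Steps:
U(W, M) = √(M² + W²)
O = -6 (O = -3*(3 - 1) = -3*2 = -6)
R(D, y) = 2 - 2*√10/3 (R(D, y) = 2 - 2*√(1² + 3²)/3 = 2 - 2*√(1 + 9)/3 = 2 - 2*√10/3)
141*(-481) + R(O, S(-3)) = 141*(-481) + (2 - 2*√10/3) = -67821 + (2 - 2*√10/3) = -67819 - 2*√10/3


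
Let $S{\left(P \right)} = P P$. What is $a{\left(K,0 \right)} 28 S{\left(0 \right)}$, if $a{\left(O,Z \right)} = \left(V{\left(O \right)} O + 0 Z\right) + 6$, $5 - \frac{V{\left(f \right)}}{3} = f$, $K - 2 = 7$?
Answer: $0$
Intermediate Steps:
$K = 9$ ($K = 2 + 7 = 9$)
$S{\left(P \right)} = P^{2}$
$V{\left(f \right)} = 15 - 3 f$
$a{\left(O,Z \right)} = 6 + O \left(15 - 3 O\right)$ ($a{\left(O,Z \right)} = \left(\left(15 - 3 O\right) O + 0 Z\right) + 6 = \left(O \left(15 - 3 O\right) + 0\right) + 6 = O \left(15 - 3 O\right) + 6 = 6 + O \left(15 - 3 O\right)$)
$a{\left(K,0 \right)} 28 S{\left(0 \right)} = \left(6 - 27 \left(-5 + 9\right)\right) 28 \cdot 0^{2} = \left(6 - 27 \cdot 4\right) 28 \cdot 0 = \left(6 - 108\right) 28 \cdot 0 = \left(-102\right) 28 \cdot 0 = \left(-2856\right) 0 = 0$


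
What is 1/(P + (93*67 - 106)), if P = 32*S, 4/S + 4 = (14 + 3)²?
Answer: 285/1745753 ≈ 0.00016325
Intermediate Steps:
S = 4/285 (S = 4/(-4 + (14 + 3)²) = 4/(-4 + 17²) = 4/(-4 + 289) = 4/285 ≈ 0.014035)
P = 128/285 (P = 32*(4/285) = 128/285 ≈ 0.44912)
1/(P + (93*67 - 106)) = 1/(128/285 + (93*67 - 106)) = 1/(128/285 + (6231 - 106)) = 1/(128/285 + 6125) = 1/(1745753/285) = 285/1745753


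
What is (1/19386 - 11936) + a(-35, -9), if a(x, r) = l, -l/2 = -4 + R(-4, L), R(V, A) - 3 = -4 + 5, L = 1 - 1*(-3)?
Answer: -231391295/19386 ≈ -11936.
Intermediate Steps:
L = 4 (L = 1 + 3 = 4)
R(V, A) = 4 (R(V, A) = 3 + (-4 + 5) = 3 + 1 = 4)
l = 0 (l = -2*(-4 + 4) = -2*0 = 0)
a(x, r) = 0
(1/19386 - 11936) + a(-35, -9) = (1/19386 - 11936) + 0 = -231391295/19386 + 0 = -231391295/19386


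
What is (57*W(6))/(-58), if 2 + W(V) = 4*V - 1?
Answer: -1197/58 ≈ -20.638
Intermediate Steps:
W(V) = -3 + 4*V (W(V) = -2 + (4*V - 1) = -2 + (-1 + 4*V) = -3 + 4*V)
(57*W(6))/(-58) = (57*(-3 + 4*6))/(-58) = (57*(-3 + 24))*(-1/58) = (57*21)*(-1/58) = 1197*(-1/58) = -1197/58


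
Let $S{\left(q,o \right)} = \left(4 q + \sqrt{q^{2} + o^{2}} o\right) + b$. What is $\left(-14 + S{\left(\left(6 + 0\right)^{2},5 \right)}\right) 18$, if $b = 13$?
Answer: $2574 + 90 \sqrt{1321} \approx 5845.1$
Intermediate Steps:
$S{\left(q,o \right)} = 13 + 4 q + o \sqrt{o^{2} + q^{2}}$ ($S{\left(q,o \right)} = \left(4 q + \sqrt{q^{2} + o^{2}} o\right) + 13 = \left(4 q + \sqrt{o^{2} + q^{2}} o\right) + 13 = \left(4 q + o \sqrt{o^{2} + q^{2}}\right) + 13 = 13 + 4 q + o \sqrt{o^{2} + q^{2}}$)
$\left(-14 + S{\left(\left(6 + 0\right)^{2},5 \right)}\right) 18 = \left(-14 + \left(13 + 4 \left(6 + 0\right)^{2} + 5 \sqrt{5^{2} + \left(\left(6 + 0\right)^{2}\right)^{2}}\right)\right) 18 = \left(-14 + \left(13 + 4 \cdot 6^{2} + 5 \sqrt{25 + \left(6^{2}\right)^{2}}\right)\right) 18 = \left(-14 + \left(13 + 4 \cdot 36 + 5 \sqrt{25 + 36^{2}}\right)\right) 18 = \left(-14 + \left(13 + 144 + 5 \sqrt{25 + 1296}\right)\right) 18 = \left(-14 + \left(13 + 144 + 5 \sqrt{1321}\right)\right) 18 = \left(-14 + \left(157 + 5 \sqrt{1321}\right)\right) 18 = \left(143 + 5 \sqrt{1321}\right) 18 = 2574 + 90 \sqrt{1321}$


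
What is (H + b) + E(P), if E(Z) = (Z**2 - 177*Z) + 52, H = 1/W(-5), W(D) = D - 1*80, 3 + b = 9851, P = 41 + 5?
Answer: 329289/85 ≈ 3874.0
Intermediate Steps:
P = 46
b = 9848 (b = -3 + 9851 = 9848)
W(D) = -80 + D (W(D) = D - 80 = -80 + D)
H = -1/85 (H = 1/(-80 - 5) = 1/(-85) = -1/85 ≈ -0.011765)
E(Z) = 52 + Z**2 - 177*Z
(H + b) + E(P) = (-1/85 + 9848) + (52 + 46**2 - 177*46) = 837079/85 + (52 + 2116 - 8142) = 837079/85 - 5974 = 329289/85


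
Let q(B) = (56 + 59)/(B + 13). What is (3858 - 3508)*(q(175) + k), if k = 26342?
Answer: 866671925/94 ≈ 9.2199e+6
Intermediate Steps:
q(B) = 115/(13 + B)
(3858 - 3508)*(q(175) + k) = (3858 - 3508)*(115/(13 + 175) + 26342) = 350*(115/188 + 26342) = 350*(4952411/188) = 866671925/94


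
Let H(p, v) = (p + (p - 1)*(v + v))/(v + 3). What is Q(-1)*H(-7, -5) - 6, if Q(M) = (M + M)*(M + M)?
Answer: -152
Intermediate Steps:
Q(M) = 4*M² (Q(M) = (2*M)*(2*M) = 4*M²)
H(p, v) = (p + 2*v*(-1 + p))/(3 + v) (H(p, v) = (p + (-1 + p)*(2*v))/(3 + v) = (p + 2*v*(-1 + p))/(3 + v))
Q(-1)*H(-7, -5) - 6 = (4*(-1)²)*((-7 - 2*(-5) + 2*(-7)*(-5))/(3 - 5)) - 6 = (4*1)*((-7 + 10 + 70)/(-2)) - 6 = 4*(-½*73) - 6 = 4*(-73/2) - 6 = -146 - 6 = -152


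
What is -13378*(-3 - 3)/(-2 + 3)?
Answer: 80268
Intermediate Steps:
-13378*(-3 - 3)/(-2 + 3) = -(-80268)/1 = -(-80268) = -13378*(-6) = 80268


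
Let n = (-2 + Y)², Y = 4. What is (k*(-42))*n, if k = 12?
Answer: -2016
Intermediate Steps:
n = 4 (n = (-2 + 4)² = 2² = 4)
(k*(-42))*n = (12*(-42))*4 = -504*4 = -2016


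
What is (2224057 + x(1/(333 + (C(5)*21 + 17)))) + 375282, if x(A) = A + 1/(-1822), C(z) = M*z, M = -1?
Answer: 1160318937787/446390 ≈ 2.5993e+6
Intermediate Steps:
C(z) = -z
x(A) = -1/1822 + A (x(A) = A - 1/1822 = -1/1822 + A)
(2224057 + x(1/(333 + (C(5)*21 + 17)))) + 375282 = (2224057 + (-1/1822 + 1/(333 + (-1*5*21 + 17)))) + 375282 = (2224057 + (-1/1822 + 1/(333 + (-5*21 + 17)))) + 375282 = (2224057 + (-1/1822 + 1/(333 + (-105 + 17)))) + 375282 = (2224057 + (-1/1822 + 1/(333 - 88))) + 375282 = (2224057 + (-1/1822 + 1/245)) + 375282 = (2224057 + 1577/446390) + 375282 = 992796805807/446390 + 375282 = 1160318937787/446390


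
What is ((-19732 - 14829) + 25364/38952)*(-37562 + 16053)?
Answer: 7238825493593/9738 ≈ 7.4336e+8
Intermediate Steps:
((-19732 - 14829) + 25364/38952)*(-37562 + 16053) = (-34561 + 25364*(1/38952))*(-21509) = (-34561 + 6341/9738)*(-21509) = -336548677/9738*(-21509) = 7238825493593/9738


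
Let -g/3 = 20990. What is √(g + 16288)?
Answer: I*√46682 ≈ 216.06*I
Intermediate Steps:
g = -62970 (g = -3*20990 = -62970)
√(g + 16288) = √(-62970 + 16288) = √(-46682) = I*√46682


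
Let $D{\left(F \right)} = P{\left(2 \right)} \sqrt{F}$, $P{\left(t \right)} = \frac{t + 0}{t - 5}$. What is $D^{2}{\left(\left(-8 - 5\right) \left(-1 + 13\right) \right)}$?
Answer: $- \frac{208}{3} \approx -69.333$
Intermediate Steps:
$P{\left(t \right)} = \frac{t}{-5 + t}$
$D{\left(F \right)} = - \frac{2 \sqrt{F}}{3}$ ($D{\left(F \right)} = \frac{2}{-5 + 2} \sqrt{F} = \frac{2}{-3} \sqrt{F} = 2 \left(- \frac{1}{3}\right) \sqrt{F} = - \frac{2 \sqrt{F}}{3}$)
$D^{2}{\left(\left(-8 - 5\right) \left(-1 + 13\right) \right)} = \left(- \frac{2 \sqrt{\left(-8 - 5\right) \left(-1 + 13\right)}}{3}\right)^{2} = \left(- \frac{2 \sqrt{\left(-13\right) 12}}{3}\right)^{2} = \left(- \frac{2 \sqrt{-156}}{3}\right)^{2} = \left(- \frac{2 \cdot 2 i \sqrt{39}}{3}\right)^{2} = \left(- \frac{4 i \sqrt{39}}{3}\right)^{2} = - \frac{208}{3}$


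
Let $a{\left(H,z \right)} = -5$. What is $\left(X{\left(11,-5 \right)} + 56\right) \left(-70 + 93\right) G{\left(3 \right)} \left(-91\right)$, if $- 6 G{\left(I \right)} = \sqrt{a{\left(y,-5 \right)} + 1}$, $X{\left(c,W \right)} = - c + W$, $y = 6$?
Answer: $\frac{83720 i}{3} \approx 27907.0 i$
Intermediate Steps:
$X{\left(c,W \right)} = W - c$
$G{\left(I \right)} = - \frac{i}{3}$ ($G{\left(I \right)} = - \frac{\sqrt{-5 + 1}}{6} = - \frac{\sqrt{-4}}{6} = - \frac{2 i}{6} = - \frac{i}{3}$)
$\left(X{\left(11,-5 \right)} + 56\right) \left(-70 + 93\right) G{\left(3 \right)} \left(-91\right) = \left(\left(-5 - 11\right) + 56\right) \left(-70 + 93\right) \left(- \frac{i}{3}\right) \left(-91\right) = \left(\left(-5 - 11\right) + 56\right) 23 \left(- \frac{i}{3}\right) \left(-91\right) = \left(-16 + 56\right) 23 \left(- \frac{i}{3}\right) \left(-91\right) = 40 \cdot 23 \left(- \frac{i}{3}\right) \left(-91\right) = 920 \left(- \frac{i}{3}\right) \left(-91\right) = - \frac{920 i}{3} \left(-91\right) = \frac{83720 i}{3}$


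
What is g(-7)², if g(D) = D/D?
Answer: 1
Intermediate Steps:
g(D) = 1
g(-7)² = 1² = 1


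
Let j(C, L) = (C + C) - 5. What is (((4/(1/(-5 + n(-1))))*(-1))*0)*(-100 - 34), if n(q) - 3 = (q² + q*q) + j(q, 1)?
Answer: 0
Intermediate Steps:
j(C, L) = -5 + 2*C (j(C, L) = 2*C - 5 = -5 + 2*C)
n(q) = -2 + 2*q + 2*q² (n(q) = 3 + ((q² + q*q) + (-5 + 2*q)) = 3 + ((q² + q²) + (-5 + 2*q)) = 3 + (2*q² + (-5 + 2*q)) = 3 + (-5 + 2*q + 2*q²) = -2 + 2*q + 2*q²)
(((4/(1/(-5 + n(-1))))*(-1))*0)*(-100 - 34) = (((4/(1/(-5 + (-2 + 2*(-1) + 2*(-1)²))))*(-1))*0)*(-100 - 34) = (((4/(1/(-5 + (-2 - 2 + 2*1))))*(-1))*0)*(-134) = (((4/(1/(-5 + (-2 - 2 + 2))))*(-1))*0)*(-134) = (((4/(1/(-5 - 2)))*(-1))*0)*(-134) = (((4/(1/(-7)))*(-1))*0)*(-134) = (((4/(-⅐))*(-1))*0)*(-134) = (((4*(-7))*(-1))*0)*(-134) = (-28*(-1)*0)*(-134) = (28*0)*(-134) = 0*(-134) = 0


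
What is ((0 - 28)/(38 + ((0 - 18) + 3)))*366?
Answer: -10248/23 ≈ -445.57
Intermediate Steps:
((0 - 28)/(38 + ((0 - 18) + 3)))*366 = -28/(38 + (-18 + 3))*366 = -28/(38 - 15)*366 = -28/23*366 = -10248/23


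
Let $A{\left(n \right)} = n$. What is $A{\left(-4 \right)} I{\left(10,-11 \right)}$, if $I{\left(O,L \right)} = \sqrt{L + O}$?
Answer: $- 4 i \approx - 4.0 i$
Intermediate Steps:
$A{\left(-4 \right)} I{\left(10,-11 \right)} = - 4 \sqrt{-11 + 10} = - 4 \sqrt{-1} = - 4 i$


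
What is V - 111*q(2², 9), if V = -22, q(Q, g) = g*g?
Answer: -9013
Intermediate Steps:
q(Q, g) = g²
V - 111*q(2², 9) = -22 - 111*9² = -22 - 111*81 = -22 - 8991 = -9013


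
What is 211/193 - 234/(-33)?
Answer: 17375/2123 ≈ 8.1842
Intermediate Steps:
211/193 - 234/(-33) = 211*(1/193) - 234*(-1/33) = 211/193 + 78/11 = 17375/2123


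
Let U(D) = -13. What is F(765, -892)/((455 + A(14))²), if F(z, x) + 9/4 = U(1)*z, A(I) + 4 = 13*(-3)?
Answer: -39789/678976 ≈ -0.058601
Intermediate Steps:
A(I) = -43 (A(I) = -4 + 13*(-3) = -4 - 39 = -43)
F(z, x) = -9/4 - 13*z
F(765, -892)/((455 + A(14))²) = (-9/4 - 13*765)/((455 - 43)²) = (-9/4 - 9945)/(412²) = -39789/4/169744 = -39789/4*1/169744 = -39789/678976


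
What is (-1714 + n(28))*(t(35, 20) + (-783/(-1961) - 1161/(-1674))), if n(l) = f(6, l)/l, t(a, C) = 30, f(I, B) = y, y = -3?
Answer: -25919555765/486328 ≈ -53296.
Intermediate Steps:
f(I, B) = -3
n(l) = -3/l
(-1714 + n(28))*(t(35, 20) + (-783/(-1961) - 1161/(-1674))) = (-1714 - 3/28)*(30 + (-783/(-1961) - 1161/(-1674))) = (-1714 - 3*1/28)*(30 + (-783*(-1/1961) - 1161*(-1/1674))) = (-1714 - 3/28)*(30 + (783/1961 + 43/62)) = -47995*(30 + 132869/121582)/28 = -47995/28*3780329/121582 = -25919555765/486328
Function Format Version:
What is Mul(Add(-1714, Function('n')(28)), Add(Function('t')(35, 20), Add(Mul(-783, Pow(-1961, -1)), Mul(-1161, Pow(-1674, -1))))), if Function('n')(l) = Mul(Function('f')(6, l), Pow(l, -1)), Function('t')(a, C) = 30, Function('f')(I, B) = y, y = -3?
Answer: Rational(-25919555765, 486328) ≈ -53296.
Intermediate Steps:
Function('f')(I, B) = -3
Function('n')(l) = Mul(-3, Pow(l, -1))
Mul(Add(-1714, Function('n')(28)), Add(Function('t')(35, 20), Add(Mul(-783, Pow(-1961, -1)), Mul(-1161, Pow(-1674, -1))))) = Mul(Add(-1714, Mul(-3, Pow(28, -1))), Add(30, Add(Mul(-783, Pow(-1961, -1)), Mul(-1161, Pow(-1674, -1))))) = Mul(Add(-1714, Mul(-3, Rational(1, 28))), Add(30, Add(Mul(-783, Rational(-1, 1961)), Mul(-1161, Rational(-1, 1674))))) = Mul(Add(-1714, Rational(-3, 28)), Add(30, Add(Rational(783, 1961), Rational(43, 62)))) = Mul(Rational(-47995, 28), Add(30, Rational(132869, 121582))) = Mul(Rational(-47995, 28), Rational(3780329, 121582)) = Rational(-25919555765, 486328)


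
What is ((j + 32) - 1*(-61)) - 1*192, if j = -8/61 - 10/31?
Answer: -188067/1891 ≈ -99.454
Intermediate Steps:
j = -858/1891 (j = -8*1/61 - 10*1/31 = -8/61 - 10/31 = -858/1891 ≈ -0.45373)
((j + 32) - 1*(-61)) - 1*192 = ((-858/1891 + 32) - 1*(-61)) - 1*192 = (59654/1891 + 61) - 192 = 175005/1891 - 192 = -188067/1891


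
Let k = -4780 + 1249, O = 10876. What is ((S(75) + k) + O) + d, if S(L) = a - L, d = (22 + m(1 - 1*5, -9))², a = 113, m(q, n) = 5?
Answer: 8112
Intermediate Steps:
d = 729 (d = (22 + 5)² = 27² = 729)
S(L) = 113 - L
k = -3531
((S(75) + k) + O) + d = (((113 - 1*75) - 3531) + 10876) + 729 = (((113 - 75) - 3531) + 10876) + 729 = ((38 - 3531) + 10876) + 729 = (-3493 + 10876) + 729 = 7383 + 729 = 8112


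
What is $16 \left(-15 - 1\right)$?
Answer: $-256$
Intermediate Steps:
$16 \left(-15 - 1\right) = 16 \left(-16\right) = -256$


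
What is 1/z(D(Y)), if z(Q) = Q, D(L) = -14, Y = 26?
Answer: -1/14 ≈ -0.071429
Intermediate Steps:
1/z(D(Y)) = 1/(-14) = -1/14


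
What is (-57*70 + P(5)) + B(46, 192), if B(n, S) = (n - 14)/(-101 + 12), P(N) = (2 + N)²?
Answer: -350781/89 ≈ -3941.4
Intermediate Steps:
B(n, S) = 14/89 - n/89 (B(n, S) = (-14 + n)/(-89) = (-14 + n)*(-1/89) = 14/89 - n/89)
(-57*70 + P(5)) + B(46, 192) = (-57*70 + (2 + 5)²) + (14/89 - 1/89*46) = (-3990 + 7²) + (14/89 - 46/89) = (-3990 + 49) - 32/89 = -3941 - 32/89 = -350781/89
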